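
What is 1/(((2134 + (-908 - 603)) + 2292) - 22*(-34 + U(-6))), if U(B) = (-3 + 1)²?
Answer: 1/3575 ≈ 0.00027972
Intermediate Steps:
U(B) = 4 (U(B) = (-2)² = 4)
1/(((2134 + (-908 - 603)) + 2292) - 22*(-34 + U(-6))) = 1/(((2134 + (-908 - 603)) + 2292) - 22*(-34 + 4)) = 1/(((2134 - 1511) + 2292) - 22*(-30)) = 1/((623 + 2292) + 660) = 1/(2915 + 660) = 1/3575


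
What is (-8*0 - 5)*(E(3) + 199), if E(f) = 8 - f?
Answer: -1020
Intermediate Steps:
(-8*0 - 5)*(E(3) + 199) = (-8*0 - 5)*((8 - 1*3) + 199) = (0 - 5)*((8 - 3) + 199) = -5*(5 + 199) = -5*204 = -1020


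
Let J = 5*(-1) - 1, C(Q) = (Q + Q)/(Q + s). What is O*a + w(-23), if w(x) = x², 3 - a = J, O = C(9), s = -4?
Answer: 2807/5 ≈ 561.40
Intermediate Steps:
C(Q) = 2*Q/(-4 + Q) (C(Q) = (Q + Q)/(Q - 4) = (2*Q)/(-4 + Q) = 2*Q/(-4 + Q))
J = -6 (J = -5 - 1 = -6)
O = 18/5 (O = 2*9/(-4 + 9) = 2*9/5 = 2*9*(⅕) = 18/5 ≈ 3.6000)
a = 9 (a = 3 - 1*(-6) = 3 + 6 = 9)
O*a + w(-23) = (18/5)*9 + (-23)² = 162/5 + 529 = 2807/5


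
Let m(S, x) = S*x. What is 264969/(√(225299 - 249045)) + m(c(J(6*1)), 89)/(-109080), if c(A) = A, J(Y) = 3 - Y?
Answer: 89/36360 - 264969*I*√23746/23746 ≈ 0.0024477 - 1719.5*I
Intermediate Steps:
264969/(√(225299 - 249045)) + m(c(J(6*1)), 89)/(-109080) = 264969/(√(225299 - 249045)) + ((3 - 6)*89)/(-109080) = 264969/(√(-23746)) + ((3 - 1*6)*89)*(-1/109080) = 264969/((I*√23746)) + ((3 - 6)*89)*(-1/109080) = 264969*(-I*√23746/23746) - 3*89*(-1/109080) = -264969*I*√23746/23746 - 267*(-1/109080) = -264969*I*√23746/23746 + 89/36360 = 89/36360 - 264969*I*√23746/23746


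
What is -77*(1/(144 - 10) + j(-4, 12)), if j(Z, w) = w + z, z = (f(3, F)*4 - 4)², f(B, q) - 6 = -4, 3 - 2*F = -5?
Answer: -288981/134 ≈ -2156.6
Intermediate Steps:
F = 4 (F = 3/2 - ½*(-5) = 3/2 + 5/2 = 4)
f(B, q) = 2 (f(B, q) = 6 - 4 = 2)
z = 16 (z = (2*4 - 4)² = (8 - 4)² = 4² = 16)
j(Z, w) = 16 + w (j(Z, w) = w + 16 = 16 + w)
-77*(1/(144 - 10) + j(-4, 12)) = -77*(1/(144 - 10) + (16 + 12)) = -77*(1/134 + 28) = -77*3753/134 = -288981/134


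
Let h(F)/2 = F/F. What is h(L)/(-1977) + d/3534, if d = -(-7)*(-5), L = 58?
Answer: -25421/2328906 ≈ -0.010915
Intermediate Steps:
d = -35 (d = -7*5 = -35)
h(F) = 2 (h(F) = 2*(F/F) = 2*1 = 2)
h(L)/(-1977) + d/3534 = 2/(-1977) - 35/3534 = 2*(-1/1977) - 35*1/3534 = -2/1977 - 35/3534 = -25421/2328906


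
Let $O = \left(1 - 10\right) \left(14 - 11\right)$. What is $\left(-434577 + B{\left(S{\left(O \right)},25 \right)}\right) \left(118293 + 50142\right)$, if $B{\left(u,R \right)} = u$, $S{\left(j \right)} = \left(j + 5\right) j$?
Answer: $-73097926605$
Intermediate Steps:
$O = -27$ ($O = \left(-9\right) 3 = -27$)
$S{\left(j \right)} = j \left(5 + j\right)$ ($S{\left(j \right)} = \left(5 + j\right) j = j \left(5 + j\right)$)
$\left(-434577 + B{\left(S{\left(O \right)},25 \right)}\right) \left(118293 + 50142\right) = \left(-434577 - 27 \left(5 - 27\right)\right) \left(118293 + 50142\right) = \left(-434577 - -594\right) 168435 = \left(-434577 + 594\right) 168435 = \left(-433983\right) 168435 = -73097926605$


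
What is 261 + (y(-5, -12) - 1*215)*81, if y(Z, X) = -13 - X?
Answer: -17235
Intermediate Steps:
261 + (y(-5, -12) - 1*215)*81 = 261 + ((-13 - 1*(-12)) - 1*215)*81 = 261 + ((-13 + 12) - 215)*81 = 261 + (-1 - 215)*81 = 261 - 216*81 = 261 - 17496 = -17235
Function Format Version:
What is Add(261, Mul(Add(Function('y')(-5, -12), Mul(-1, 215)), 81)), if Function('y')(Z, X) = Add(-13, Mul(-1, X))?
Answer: -17235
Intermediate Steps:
Add(261, Mul(Add(Function('y')(-5, -12), Mul(-1, 215)), 81)) = Add(261, Mul(Add(Add(-13, Mul(-1, -12)), Mul(-1, 215)), 81)) = Add(261, Mul(Add(Add(-13, 12), -215), 81)) = Add(261, Mul(Add(-1, -215), 81)) = Add(261, Mul(-216, 81)) = Add(261, -17496) = -17235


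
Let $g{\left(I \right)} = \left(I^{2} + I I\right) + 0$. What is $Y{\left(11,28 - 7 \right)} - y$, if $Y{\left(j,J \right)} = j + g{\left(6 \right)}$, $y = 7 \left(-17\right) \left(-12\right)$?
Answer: $-1345$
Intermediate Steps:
$g{\left(I \right)} = 2 I^{2}$ ($g{\left(I \right)} = \left(I^{2} + I^{2}\right) + 0 = 2 I^{2} + 0 = 2 I^{2}$)
$y = 1428$ ($y = \left(-119\right) \left(-12\right) = 1428$)
$Y{\left(j,J \right)} = 72 + j$ ($Y{\left(j,J \right)} = j + 2 \cdot 6^{2} = j + 2 \cdot 36 = j + 72 = 72 + j$)
$Y{\left(11,28 - 7 \right)} - y = \left(72 + 11\right) - 1428 = 83 - 1428 = -1345$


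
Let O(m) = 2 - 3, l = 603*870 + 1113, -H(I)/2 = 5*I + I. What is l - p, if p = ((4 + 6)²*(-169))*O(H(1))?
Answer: 508823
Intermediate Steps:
H(I) = -12*I (H(I) = -2*(5*I + I) = -12*I)
l = 525723 (l = 524610 + 1113 = 525723)
O(m) = -1
p = 16900 (p = ((4 + 6)²*(-169))*(-1) = (10²*(-169))*(-1) = (100*(-169))*(-1) = -16900*(-1) = 16900)
l - p = 525723 - 1*16900 = 525723 - 16900 = 508823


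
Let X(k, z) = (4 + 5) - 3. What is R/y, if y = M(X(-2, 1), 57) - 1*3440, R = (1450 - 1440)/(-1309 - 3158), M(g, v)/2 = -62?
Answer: 5/7960194 ≈ 6.2813e-7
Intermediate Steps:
X(k, z) = 6 (X(k, z) = 9 - 3 = 6)
M(g, v) = -124 (M(g, v) = 2*(-62) = -124)
R = -10/4467 (R = 10/(-4467) = 10*(-1/4467) = -10/4467 ≈ -0.0022386)
y = -3564 (y = -124 - 1*3440 = -124 - 3440 = -3564)
R/y = -10/4467/(-3564) = -10/4467*(-1/3564) = 5/7960194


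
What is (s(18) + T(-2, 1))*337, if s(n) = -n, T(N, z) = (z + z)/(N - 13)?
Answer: -91664/15 ≈ -6110.9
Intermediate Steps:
T(N, z) = 2*z/(-13 + N) (T(N, z) = (2*z)/(-13 + N) = 2*z/(-13 + N))
(s(18) + T(-2, 1))*337 = (-1*18 + 2*1/(-13 - 2))*337 = (-18 + 2*1/(-15))*337 = (-18 + 2*1*(-1/15))*337 = (-18 - 2/15)*337 = -272/15*337 = -91664/15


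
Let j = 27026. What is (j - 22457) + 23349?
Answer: 27918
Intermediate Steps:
(j - 22457) + 23349 = (27026 - 22457) + 23349 = 4569 + 23349 = 27918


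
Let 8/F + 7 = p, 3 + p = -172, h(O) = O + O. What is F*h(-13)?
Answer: 8/7 ≈ 1.1429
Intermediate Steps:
h(O) = 2*O
p = -175 (p = -3 - 172 = -175)
F = -4/91 (F = 8/(-7 - 175) = 8/(-182) = 8*(-1/182) = -4/91 ≈ -0.043956)
F*h(-13) = -8*(-13)/91 = -4/91*(-26) = 8/7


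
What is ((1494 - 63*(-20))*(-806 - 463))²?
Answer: 12213808770276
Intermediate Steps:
((1494 - 63*(-20))*(-806 - 463))² = ((1494 + 1260)*(-1269))² = (2754*(-1269))² = (-3494826)² = 12213808770276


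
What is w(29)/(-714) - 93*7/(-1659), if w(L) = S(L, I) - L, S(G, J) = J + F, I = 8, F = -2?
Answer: 23951/56406 ≈ 0.42462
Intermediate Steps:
S(G, J) = -2 + J (S(G, J) = J - 2 = -2 + J)
w(L) = 6 - L (w(L) = (-2 + 8) - L = 6 - L)
w(29)/(-714) - 93*7/(-1659) = (6 - 1*29)/(-714) - 93*7/(-1659) = (6 - 29)*(-1/714) - 651*(-1/1659) = -23*(-1/714) + 31/79 = 23/714 + 31/79 = 23951/56406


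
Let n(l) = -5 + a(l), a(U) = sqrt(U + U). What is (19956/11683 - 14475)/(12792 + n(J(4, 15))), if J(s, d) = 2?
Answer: -18787941/16601543 ≈ -1.1317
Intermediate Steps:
a(U) = sqrt(2)*sqrt(U) (a(U) = sqrt(2*U) = sqrt(2)*sqrt(U))
n(l) = -5 + sqrt(2)*sqrt(l)
(19956/11683 - 14475)/(12792 + n(J(4, 15))) = (19956/11683 - 14475)/(12792 + (-5 + sqrt(2)*sqrt(2))) = (19956*(1/11683) - 14475)/(12792 + (-5 + 2)) = (19956/11683 - 14475)/(12792 - 3) = -169091469/11683/12789 = -169091469/11683*1/12789 = -18787941/16601543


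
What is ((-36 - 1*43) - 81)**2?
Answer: 25600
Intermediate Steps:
((-36 - 1*43) - 81)**2 = ((-36 - 43) - 81)**2 = (-79 - 81)**2 = (-160)**2 = 25600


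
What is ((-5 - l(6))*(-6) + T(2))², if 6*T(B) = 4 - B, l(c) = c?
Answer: 39601/9 ≈ 4400.1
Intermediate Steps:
T(B) = ⅔ - B/6 (T(B) = (4 - B)/6 = ⅔ - B/6)
((-5 - l(6))*(-6) + T(2))² = ((-5 - 1*6)*(-6) + (⅔ - ⅙*2))² = ((-5 - 6)*(-6) + (⅔ - ⅓))² = (-11*(-6) + ⅓)² = (66 + ⅓)² = (199/3)² = 39601/9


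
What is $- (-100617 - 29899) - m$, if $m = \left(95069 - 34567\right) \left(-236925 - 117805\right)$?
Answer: $21462004976$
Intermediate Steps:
$m = -21461874460$ ($m = 60502 \left(-354730\right) = -21461874460$)
$- (-100617 - 29899) - m = - (-100617 - 29899) - -21461874460 = - (-100617 - 29899) + 21461874460 = \left(-1\right) \left(-130516\right) + 21461874460 = 130516 + 21461874460 = 21462004976$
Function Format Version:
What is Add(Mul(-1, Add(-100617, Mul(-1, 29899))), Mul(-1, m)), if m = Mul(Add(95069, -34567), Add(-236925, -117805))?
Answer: 21462004976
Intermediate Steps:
m = -21461874460 (m = Mul(60502, -354730) = -21461874460)
Add(Mul(-1, Add(-100617, Mul(-1, 29899))), Mul(-1, m)) = Add(Mul(-1, Add(-100617, Mul(-1, 29899))), Mul(-1, -21461874460)) = Add(Mul(-1, Add(-100617, -29899)), 21461874460) = Add(Mul(-1, -130516), 21461874460) = Add(130516, 21461874460) = 21462004976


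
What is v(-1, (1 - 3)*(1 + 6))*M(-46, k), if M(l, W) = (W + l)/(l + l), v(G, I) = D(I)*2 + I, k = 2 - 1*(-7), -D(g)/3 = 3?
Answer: -296/23 ≈ -12.870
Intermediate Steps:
D(g) = -9 (D(g) = -3*3 = -9)
k = 9 (k = 2 + 7 = 9)
v(G, I) = -18 + I (v(G, I) = -9*2 + I = -18 + I)
M(l, W) = (W + l)/(2*l) (M(l, W) = (W + l)/((2*l)) = (W + l)*(1/(2*l)) = (W + l)/(2*l))
v(-1, (1 - 3)*(1 + 6))*M(-46, k) = (-18 + (1 - 3)*(1 + 6))*((½)*(9 - 46)/(-46)) = (-18 - 2*7)*((½)*(-1/46)*(-37)) = (-18 - 14)*(37/92) = -32*37/92 = -296/23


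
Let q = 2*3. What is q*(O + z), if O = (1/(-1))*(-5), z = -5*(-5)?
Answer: 180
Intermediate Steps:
q = 6
z = 25
O = 5 (O = -1*1*(-5) = -1*(-5) = 5)
q*(O + z) = 6*(5 + 25) = 6*30 = 180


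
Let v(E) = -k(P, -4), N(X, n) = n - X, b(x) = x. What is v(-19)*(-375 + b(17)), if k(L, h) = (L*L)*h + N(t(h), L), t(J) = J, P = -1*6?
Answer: -52268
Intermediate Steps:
P = -6
k(L, h) = L - h + h*L² (k(L, h) = (L*L)*h + (L - h) = L²*h + (L - h) = h*L² + (L - h) = L - h + h*L²)
v(E) = 146 (v(E) = -(-6 - 1*(-4) - 4*(-6)²) = -(-6 + 4 - 4*36) = -(-6 + 4 - 144) = -1*(-146) = 146)
v(-19)*(-375 + b(17)) = 146*(-375 + 17) = 146*(-358) = -52268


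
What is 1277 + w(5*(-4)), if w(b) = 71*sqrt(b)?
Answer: 1277 + 142*I*sqrt(5) ≈ 1277.0 + 317.52*I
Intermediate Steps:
1277 + w(5*(-4)) = 1277 + 71*sqrt(5*(-4)) = 1277 + 71*sqrt(-20) = 1277 + 71*(2*I*sqrt(5)) = 1277 + 142*I*sqrt(5)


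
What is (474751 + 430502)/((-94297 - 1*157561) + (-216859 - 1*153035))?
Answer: -905253/621752 ≈ -1.4560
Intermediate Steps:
(474751 + 430502)/((-94297 - 1*157561) + (-216859 - 1*153035)) = 905253/((-94297 - 157561) + (-216859 - 153035)) = 905253/(-251858 - 369894) = 905253/(-621752) = 905253*(-1/621752) = -905253/621752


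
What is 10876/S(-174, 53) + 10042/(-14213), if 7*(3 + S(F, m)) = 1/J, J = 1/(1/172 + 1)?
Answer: -186149562390/48878507 ≈ -3808.4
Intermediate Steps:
J = 172/173 (J = 1/(1/172 + 1) = 1/(173/172) = 172/173 ≈ 0.99422)
S(F, m) = -3439/1204 (S(F, m) = -3 + 1/(7*(172/173)) = -3 + (⅐)*(173/172) = -3 + 173/1204 = -3439/1204)
10876/S(-174, 53) + 10042/(-14213) = 10876/(-3439/1204) + 10042/(-14213) = 10876*(-1204/3439) + 10042*(-1/14213) = -13094704/3439 - 10042/14213 = -186149562390/48878507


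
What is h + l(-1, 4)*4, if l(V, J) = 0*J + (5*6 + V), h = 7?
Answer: 123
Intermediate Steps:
l(V, J) = 30 + V (l(V, J) = 0 + (30 + V) = 30 + V)
h + l(-1, 4)*4 = 7 + (30 - 1)*4 = 7 + 29*4 = 7 + 116 = 123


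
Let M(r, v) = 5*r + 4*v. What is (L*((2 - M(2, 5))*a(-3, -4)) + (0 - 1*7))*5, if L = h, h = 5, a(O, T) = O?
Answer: 2065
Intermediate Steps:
M(r, v) = 4*v + 5*r
L = 5
(L*((2 - M(2, 5))*a(-3, -4)) + (0 - 1*7))*5 = (5*((2 - (4*5 + 5*2))*(-3)) + (0 - 1*7))*5 = (5*((2 - (20 + 10))*(-3)) + (0 - 7))*5 = (5*((2 - 1*30)*(-3)) - 7)*5 = (5*((2 - 30)*(-3)) - 7)*5 = (5*(-28*(-3)) - 7)*5 = (5*84 - 7)*5 = (420 - 7)*5 = 413*5 = 2065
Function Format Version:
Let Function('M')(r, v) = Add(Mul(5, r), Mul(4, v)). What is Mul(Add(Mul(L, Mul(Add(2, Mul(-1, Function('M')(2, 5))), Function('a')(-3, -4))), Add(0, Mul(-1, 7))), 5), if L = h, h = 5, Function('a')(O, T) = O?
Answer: 2065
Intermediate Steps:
Function('M')(r, v) = Add(Mul(4, v), Mul(5, r))
L = 5
Mul(Add(Mul(L, Mul(Add(2, Mul(-1, Function('M')(2, 5))), Function('a')(-3, -4))), Add(0, Mul(-1, 7))), 5) = Mul(Add(Mul(5, Mul(Add(2, Mul(-1, Add(Mul(4, 5), Mul(5, 2)))), -3)), Add(0, Mul(-1, 7))), 5) = Mul(Add(Mul(5, Mul(Add(2, Mul(-1, Add(20, 10))), -3)), Add(0, -7)), 5) = Mul(Add(Mul(5, Mul(Add(2, Mul(-1, 30)), -3)), -7), 5) = Mul(Add(Mul(5, Mul(Add(2, -30), -3)), -7), 5) = Mul(Add(Mul(5, Mul(-28, -3)), -7), 5) = Mul(Add(Mul(5, 84), -7), 5) = Mul(Add(420, -7), 5) = Mul(413, 5) = 2065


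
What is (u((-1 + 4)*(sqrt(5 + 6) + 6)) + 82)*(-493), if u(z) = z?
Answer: -49300 - 1479*sqrt(11) ≈ -54205.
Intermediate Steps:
(u((-1 + 4)*(sqrt(5 + 6) + 6)) + 82)*(-493) = ((-1 + 4)*(sqrt(5 + 6) + 6) + 82)*(-493) = (3*(sqrt(11) + 6) + 82)*(-493) = (3*(6 + sqrt(11)) + 82)*(-493) = ((18 + 3*sqrt(11)) + 82)*(-493) = (100 + 3*sqrt(11))*(-493) = -49300 - 1479*sqrt(11)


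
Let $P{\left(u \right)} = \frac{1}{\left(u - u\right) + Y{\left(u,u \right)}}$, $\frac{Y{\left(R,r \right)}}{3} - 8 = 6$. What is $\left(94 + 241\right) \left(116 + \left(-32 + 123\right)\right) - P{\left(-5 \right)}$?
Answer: $\frac{2912489}{42} \approx 69345.0$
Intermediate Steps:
$Y{\left(R,r \right)} = 42$ ($Y{\left(R,r \right)} = 24 + 3 \cdot 6 = 24 + 18 = 42$)
$P{\left(u \right)} = \frac{1}{42}$ ($P{\left(u \right)} = \frac{1}{\left(u - u\right) + 42} = \frac{1}{0 + 42} = \frac{1}{42}$)
$\left(94 + 241\right) \left(116 + \left(-32 + 123\right)\right) - P{\left(-5 \right)} = \left(94 + 241\right) \left(116 + \left(-32 + 123\right)\right) - \frac{1}{42} = 335 \left(116 + 91\right) - \frac{1}{42} = 335 \cdot 207 - \frac{1}{42} = 69345 - \frac{1}{42} = \frac{2912489}{42}$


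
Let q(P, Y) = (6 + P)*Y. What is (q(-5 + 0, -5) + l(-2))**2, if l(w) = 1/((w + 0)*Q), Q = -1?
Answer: 81/4 ≈ 20.250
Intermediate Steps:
q(P, Y) = Y*(6 + P)
l(w) = -1/w (l(w) = 1/((w + 0)*(-1)) = -1/w)
(q(-5 + 0, -5) + l(-2))**2 = (-5*(6 + (-5 + 0)) - 1/(-2))**2 = (-5*(6 - 5) - 1*(-1/2))**2 = (-5*1 + 1/2)**2 = (-5 + 1/2)**2 = (-9/2)**2 = 81/4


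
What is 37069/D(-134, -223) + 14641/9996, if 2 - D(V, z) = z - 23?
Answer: 93543173/619752 ≈ 150.94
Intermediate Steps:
D(V, z) = 25 - z (D(V, z) = 2 - (z - 23) = 2 - (-23 + z) = 2 + (23 - z) = 25 - z)
37069/D(-134, -223) + 14641/9996 = 37069/(25 - 1*(-223)) + 14641/9996 = 37069/(25 + 223) + 14641*(1/9996) = 37069/248 + 14641/9996 = 93543173/619752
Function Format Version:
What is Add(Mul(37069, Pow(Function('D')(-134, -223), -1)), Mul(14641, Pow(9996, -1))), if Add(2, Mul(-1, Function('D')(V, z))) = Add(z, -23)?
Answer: Rational(93543173, 619752) ≈ 150.94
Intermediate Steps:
Function('D')(V, z) = Add(25, Mul(-1, z)) (Function('D')(V, z) = Add(2, Mul(-1, Add(z, -23))) = Add(2, Mul(-1, Add(-23, z))) = Add(2, Add(23, Mul(-1, z))) = Add(25, Mul(-1, z)))
Add(Mul(37069, Pow(Function('D')(-134, -223), -1)), Mul(14641, Pow(9996, -1))) = Add(Mul(37069, Pow(Add(25, Mul(-1, -223)), -1)), Mul(14641, Pow(9996, -1))) = Add(Mul(37069, Pow(Add(25, 223), -1)), Mul(14641, Rational(1, 9996))) = Add(Mul(37069, Pow(248, -1)), Rational(14641, 9996)) = Add(Mul(37069, Rational(1, 248)), Rational(14641, 9996)) = Add(Rational(37069, 248), Rational(14641, 9996)) = Rational(93543173, 619752)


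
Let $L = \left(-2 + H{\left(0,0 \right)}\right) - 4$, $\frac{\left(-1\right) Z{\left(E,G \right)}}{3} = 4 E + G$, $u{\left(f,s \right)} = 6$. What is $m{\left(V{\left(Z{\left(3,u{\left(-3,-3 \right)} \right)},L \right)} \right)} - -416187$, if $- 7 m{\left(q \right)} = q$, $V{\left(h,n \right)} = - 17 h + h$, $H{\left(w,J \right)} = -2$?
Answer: $\frac{2912445}{7} \approx 4.1606 \cdot 10^{5}$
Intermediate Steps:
$Z{\left(E,G \right)} = - 12 E - 3 G$ ($Z{\left(E,G \right)} = - 3 \left(4 E + G\right) = - 3 \left(G + 4 E\right) = - 12 E - 3 G$)
$L = -8$ ($L = \left(-2 - 2\right) - 4 = -4 - 4 = -8$)
$V{\left(h,n \right)} = - 16 h$
$m{\left(q \right)} = - \frac{q}{7}$
$m{\left(V{\left(Z{\left(3,u{\left(-3,-3 \right)} \right)},L \right)} \right)} - -416187 = - \frac{\left(-16\right) \left(\left(-12\right) 3 - 18\right)}{7} - -416187 = - \frac{\left(-16\right) \left(-36 - 18\right)}{7} + 416187 = - \frac{\left(-16\right) \left(-54\right)}{7} + 416187 = \left(- \frac{1}{7}\right) 864 + 416187 = - \frac{864}{7} + 416187 = \frac{2912445}{7}$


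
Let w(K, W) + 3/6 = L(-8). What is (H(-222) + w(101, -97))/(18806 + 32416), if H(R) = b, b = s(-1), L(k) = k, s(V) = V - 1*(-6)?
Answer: -7/102444 ≈ -6.8330e-5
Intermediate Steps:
s(V) = 6 + V (s(V) = V + 6 = 6 + V)
w(K, W) = -17/2 (w(K, W) = -1/2 - 8 = -17/2)
b = 5 (b = 6 - 1 = 5)
H(R) = 5
(H(-222) + w(101, -97))/(18806 + 32416) = (5 - 17/2)/(18806 + 32416) = -7/2/51222 = -7/2*1/51222 = -7/102444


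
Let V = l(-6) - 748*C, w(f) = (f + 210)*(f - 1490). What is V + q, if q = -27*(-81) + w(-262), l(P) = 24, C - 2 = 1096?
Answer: -727989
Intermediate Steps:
C = 1098 (C = 2 + 1096 = 1098)
w(f) = (-1490 + f)*(210 + f) (w(f) = (210 + f)*(-1490 + f) = (-1490 + f)*(210 + f))
V = -821280 (V = 24 - 748*1098 = 24 - 821304 = -821280)
q = 93291 (q = -27*(-81) + (-312900 + (-262)² - 1280*(-262)) = 2187 + (-312900 + 68644 + 335360) = 2187 + 91104 = 93291)
V + q = -821280 + 93291 = -727989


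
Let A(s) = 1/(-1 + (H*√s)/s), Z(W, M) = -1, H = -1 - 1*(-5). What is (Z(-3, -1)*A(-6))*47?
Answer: 141/11 - 94*I*√6/11 ≈ 12.818 - 20.932*I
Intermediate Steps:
H = 4 (H = -1 + 5 = 4)
A(s) = 1/(-1 + 4/√s) (A(s) = 1/(-1 + (4*√s)/s) = 1/(-1 + 4/√s))
(Z(-3, -1)*A(-6))*47 = -(-6)/(-1*(-6) + 4*√(-6))*47 = -(-6)/(6 + 4*(I*√6))*47 = -(-6)/(6 + 4*I*√6)*47 = (6/(6 + 4*I*√6))*47 = 282/(6 + 4*I*√6)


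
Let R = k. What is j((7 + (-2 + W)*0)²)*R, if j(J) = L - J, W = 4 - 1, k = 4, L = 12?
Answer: -148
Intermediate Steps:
R = 4
W = 3
j(J) = 12 - J
j((7 + (-2 + W)*0)²)*R = (12 - (7 + (-2 + 3)*0)²)*4 = (12 - (7 + 1*0)²)*4 = (12 - (7 + 0)²)*4 = (12 - 1*7²)*4 = (12 - 1*49)*4 = (12 - 49)*4 = -37*4 = -148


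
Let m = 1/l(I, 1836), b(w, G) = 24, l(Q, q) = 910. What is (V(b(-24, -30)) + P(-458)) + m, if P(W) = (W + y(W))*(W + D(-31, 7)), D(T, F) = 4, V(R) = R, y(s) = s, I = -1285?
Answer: 378458081/910 ≈ 4.1589e+5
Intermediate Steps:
m = 1/910 ≈ 0.0010989
P(W) = 2*W*(4 + W) (P(W) = (W + W)*(W + 4) = (2*W)*(4 + W) = 2*W*(4 + W))
(V(b(-24, -30)) + P(-458)) + m = (24 + 2*(-458)*(4 - 458)) + 1/910 = (24 + 2*(-458)*(-454)) + 1/910 = (24 + 415864) + 1/910 = 415888 + 1/910 = 378458081/910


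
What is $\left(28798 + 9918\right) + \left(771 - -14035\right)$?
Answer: $53522$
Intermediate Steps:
$\left(28798 + 9918\right) + \left(771 - -14035\right) = 38716 + \left(771 + 14035\right) = 38716 + 14806 = 53522$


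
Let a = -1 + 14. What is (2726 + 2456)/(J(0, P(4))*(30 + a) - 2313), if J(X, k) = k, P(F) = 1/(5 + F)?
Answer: -23319/10387 ≈ -2.2450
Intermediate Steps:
a = 13
(2726 + 2456)/(J(0, P(4))*(30 + a) - 2313) = (2726 + 2456)/((30 + 13)/(5 + 4) - 2313) = 5182/(43/9 - 2313) = 5182/(-20774/9) = 5182*(-9/20774) = -23319/10387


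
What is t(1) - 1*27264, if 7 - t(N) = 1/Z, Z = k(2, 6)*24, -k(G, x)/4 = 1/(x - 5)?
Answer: -2616671/96 ≈ -27257.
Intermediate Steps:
k(G, x) = -4/(-5 + x) (k(G, x) = -4/(x - 5) = -4/(-5 + x))
Z = -96 (Z = -4/(-5 + 6)*24 = -4/1*24 = -4*1*24 = -4*24 = -96)
t(N) = 673/96 (t(N) = 7 - 1/(-96) = 7 - 1*(-1/96) = 7 + 1/96 = 673/96)
t(1) - 1*27264 = 673/96 - 1*27264 = 673/96 - 27264 = -2616671/96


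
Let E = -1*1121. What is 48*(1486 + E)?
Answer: 17520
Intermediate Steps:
E = -1121
48*(1486 + E) = 48*(1486 - 1121) = 48*365 = 17520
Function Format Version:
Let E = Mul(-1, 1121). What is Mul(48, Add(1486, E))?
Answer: 17520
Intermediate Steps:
E = -1121
Mul(48, Add(1486, E)) = Mul(48, Add(1486, -1121)) = Mul(48, 365) = 17520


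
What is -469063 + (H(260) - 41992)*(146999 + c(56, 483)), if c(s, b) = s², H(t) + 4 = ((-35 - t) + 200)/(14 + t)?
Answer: -1727731818127/274 ≈ -6.3056e+9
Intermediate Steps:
H(t) = -4 + (165 - t)/(14 + t) (H(t) = -4 + ((-35 - t) + 200)/(14 + t) = -4 + (165 - t)/(14 + t))
-469063 + (H(260) - 41992)*(146999 + c(56, 483)) = -469063 + ((109 - 5*260)/(14 + 260) - 41992)*(146999 + 56²) = -469063 + ((109 - 1300)/274 - 41992)*(146999 + 3136) = -469063 + ((1/274)*(-1191) - 41992)*150135 = -469063 + (-1191/274 - 41992)*150135 = -469063 - 11506999/274*150135 = -469063 - 1727603294865/274 = -1727731818127/274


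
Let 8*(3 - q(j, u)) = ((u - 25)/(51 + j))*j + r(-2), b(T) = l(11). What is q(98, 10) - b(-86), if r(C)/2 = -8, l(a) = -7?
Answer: 7887/596 ≈ 13.233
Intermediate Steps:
b(T) = -7
r(C) = -16 (r(C) = 2*(-8) = -16)
q(j, u) = 5 - j*(-25 + u)/(8*(51 + j)) (q(j, u) = 3 - (((u - 25)/(51 + j))*j - 16)/8 = 3 - (((-25 + u)/(51 + j))*j - 16)/8 = 3 - (j*(-25 + u)/(51 + j) - 16)/8 = 3 - (-16 + j*(-25 + u)/(51 + j))/8 = 3 + (2 - j*(-25 + u)/(8*(51 + j))) = 5 - j*(-25 + u)/(8*(51 + j)))
q(98, 10) - b(-86) = (2040 + 65*98 - 1*98*10)/(8*(51 + 98)) - 1*(-7) = (⅛)*(2040 + 6370 - 980)/149 + 7 = (⅛)*(1/149)*7430 + 7 = 3715/596 + 7 = 7887/596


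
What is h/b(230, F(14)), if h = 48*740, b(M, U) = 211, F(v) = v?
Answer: 35520/211 ≈ 168.34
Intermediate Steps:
h = 35520
h/b(230, F(14)) = 35520/211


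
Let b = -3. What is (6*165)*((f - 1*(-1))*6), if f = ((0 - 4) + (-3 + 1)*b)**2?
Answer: 29700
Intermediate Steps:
f = 4 (f = ((0 - 4) + (-3 + 1)*(-3))**2 = (-4 - 2*(-3))**2 = (-4 + 6)**2 = 2**2 = 4)
(6*165)*((f - 1*(-1))*6) = (6*165)*((4 - 1*(-1))*6) = 990*((4 + 1)*6) = 990*(5*6) = 990*30 = 29700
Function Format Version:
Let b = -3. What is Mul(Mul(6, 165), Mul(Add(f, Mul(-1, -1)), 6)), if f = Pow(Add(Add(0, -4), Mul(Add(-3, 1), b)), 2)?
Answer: 29700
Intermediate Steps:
f = 4 (f = Pow(Add(Add(0, -4), Mul(Add(-3, 1), -3)), 2) = Pow(Add(-4, Mul(-2, -3)), 2) = Pow(Add(-4, 6), 2) = Pow(2, 2) = 4)
Mul(Mul(6, 165), Mul(Add(f, Mul(-1, -1)), 6)) = Mul(Mul(6, 165), Mul(Add(4, Mul(-1, -1)), 6)) = Mul(990, Mul(Add(4, 1), 6)) = Mul(990, Mul(5, 6)) = Mul(990, 30) = 29700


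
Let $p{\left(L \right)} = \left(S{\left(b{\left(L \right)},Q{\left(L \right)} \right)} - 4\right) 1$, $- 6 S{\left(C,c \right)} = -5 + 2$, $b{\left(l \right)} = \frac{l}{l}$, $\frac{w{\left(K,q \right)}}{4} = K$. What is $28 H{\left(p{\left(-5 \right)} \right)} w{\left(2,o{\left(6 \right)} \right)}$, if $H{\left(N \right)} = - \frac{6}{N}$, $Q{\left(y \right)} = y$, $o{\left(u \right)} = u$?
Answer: $384$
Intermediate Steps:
$w{\left(K,q \right)} = 4 K$
$b{\left(l \right)} = 1$
$S{\left(C,c \right)} = \frac{1}{2}$ ($S{\left(C,c \right)} = - \frac{-5 + 2}{6} = \left(- \frac{1}{6}\right) \left(-3\right) = \frac{1}{2}$)
$p{\left(L \right)} = - \frac{7}{2}$ ($p{\left(L \right)} = \left(\frac{1}{2} - 4\right) 1 = \left(- \frac{7}{2}\right) 1 = - \frac{7}{2}$)
$28 H{\left(p{\left(-5 \right)} \right)} w{\left(2,o{\left(6 \right)} \right)} = 28 \left(- \frac{6}{- \frac{7}{2}}\right) 4 \cdot 2 = 28 \left(\left(-6\right) \left(- \frac{2}{7}\right)\right) 8 = 28 \cdot \frac{12}{7} \cdot 8 = 48 \cdot 8 = 384$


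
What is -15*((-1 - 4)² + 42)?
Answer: -1005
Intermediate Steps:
-15*((-1 - 4)² + 42) = -15*((-5)² + 42) = -15*(25 + 42) = -15*67 = -1005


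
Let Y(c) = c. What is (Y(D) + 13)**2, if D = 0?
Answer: 169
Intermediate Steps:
(Y(D) + 13)**2 = (0 + 13)**2 = 13**2 = 169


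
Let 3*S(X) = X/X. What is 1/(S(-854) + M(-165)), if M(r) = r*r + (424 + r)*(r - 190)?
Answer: -3/194159 ≈ -1.5451e-5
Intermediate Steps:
S(X) = ⅓ (S(X) = (X/X)/3 = (⅓)*1 = ⅓)
M(r) = r² + (-190 + r)*(424 + r) (M(r) = r² + (424 + r)*(-190 + r) = r² + (-190 + r)*(424 + r))
1/(S(-854) + M(-165)) = 1/(⅓ + (-80560 + 2*(-165)² + 234*(-165))) = 1/(⅓ + (-80560 + 2*27225 - 38610)) = 1/(⅓ + (-80560 + 54450 - 38610)) = 1/(⅓ - 64720) = 1/(-194159/3) = -3/194159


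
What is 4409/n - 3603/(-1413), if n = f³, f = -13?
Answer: 561958/1034787 ≈ 0.54307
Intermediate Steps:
n = -2197 (n = (-13)³ = -2197)
4409/n - 3603/(-1413) = 4409/(-2197) - 3603/(-1413) = 4409*(-1/2197) - 3603*(-1/1413) = -4409/2197 + 1201/471 = 561958/1034787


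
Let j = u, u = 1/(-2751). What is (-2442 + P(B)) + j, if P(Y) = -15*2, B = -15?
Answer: -6800473/2751 ≈ -2472.0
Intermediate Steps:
P(Y) = -30
u = -1/2751 ≈ -0.00036350
j = -1/2751 ≈ -0.00036350
(-2442 + P(B)) + j = (-2442 - 30) - 1/2751 = -2472 - 1/2751 = -6800473/2751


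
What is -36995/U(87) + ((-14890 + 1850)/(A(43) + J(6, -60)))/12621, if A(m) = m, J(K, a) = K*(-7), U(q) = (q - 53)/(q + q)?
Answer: -40621730545/214557 ≈ -1.8933e+5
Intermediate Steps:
U(q) = (-53 + q)/(2*q) (U(q) = (-53 + q)/((2*q)) = (-53 + q)*(1/(2*q)) = (-53 + q)/(2*q))
J(K, a) = -7*K
-36995/U(87) + ((-14890 + 1850)/(A(43) + J(6, -60)))/12621 = -36995*174/(-53 + 87) + ((-14890 + 1850)/(43 - 7*6))/12621 = -36995/((1/2)*(1/87)*34) - 13040/(43 - 42)*(1/12621) = -36995/17/87 - 13040/1*(1/12621) = -36995*87/17 - 13040*1*(1/12621) = -3218565/17 - 13040*1/12621 = -3218565/17 - 13040/12621 = -40621730545/214557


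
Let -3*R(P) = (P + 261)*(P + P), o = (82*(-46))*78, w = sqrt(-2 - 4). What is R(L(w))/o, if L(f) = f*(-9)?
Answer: -27/24518 - 261*I*sqrt(6)/49036 ≈ -0.0011012 - 0.013038*I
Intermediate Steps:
w = I*sqrt(6) (w = sqrt(-6) = I*sqrt(6) ≈ 2.4495*I)
L(f) = -9*f
o = -294216 (o = -3772*78 = -294216)
R(P) = -2*P*(261 + P)/3 (R(P) = -(P + 261)*(P + P)/3 = -(261 + P)*2*P/3 = -2*P*(261 + P)/3)
R(L(w))/o = -2*(-9*I*sqrt(6))*(261 - 9*I*sqrt(6))/3/(-294216) = -2*(-9*I*sqrt(6))*(261 - 9*I*sqrt(6))/3*(-1/294216) = (6*I*sqrt(6)*(261 - 9*I*sqrt(6)))*(-1/294216) = -I*sqrt(6)*(261 - 9*I*sqrt(6))/49036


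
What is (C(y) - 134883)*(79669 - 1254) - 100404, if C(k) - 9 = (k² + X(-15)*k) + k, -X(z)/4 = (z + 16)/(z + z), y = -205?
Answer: -21897219472/3 ≈ -7.2991e+9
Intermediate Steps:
X(z) = -2*(16 + z)/z (X(z) = -4*(z + 16)/(z + z) = -4*(16 + z)/(2*z) = -4*(16 + z)*1/(2*z) = -2*(16 + z)/z)
C(k) = 9 + k² + 17*k/15 (C(k) = 9 + ((k² + (-2 - 32/(-15))*k) + k) = 9 + ((k² + (-2 - 32*(-1/15))*k) + k) = 9 + ((k² + (-2 + 32/15)*k) + k) = 9 + ((k² + 2*k/15) + k) = 9 + (k² + 17*k/15) = 9 + k² + 17*k/15)
(C(y) - 134883)*(79669 - 1254) - 100404 = ((9 + (-205)² + (17/15)*(-205)) - 134883)*(79669 - 1254) - 100404 = ((9 + 42025 - 697/3) - 134883)*78415 - 100404 = (125405/3 - 134883)*78415 - 100404 = -279244/3*78415 - 100404 = -21896918260/3 - 100404 = -21897219472/3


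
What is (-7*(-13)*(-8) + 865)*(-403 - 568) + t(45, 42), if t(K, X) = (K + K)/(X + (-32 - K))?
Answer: -931207/7 ≈ -1.3303e+5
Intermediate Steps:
t(K, X) = 2*K/(-32 + X - K) (t(K, X) = (2*K)/(-32 + X - K) = 2*K/(-32 + X - K))
(-7*(-13)*(-8) + 865)*(-403 - 568) + t(45, 42) = (-7*(-13)*(-8) + 865)*(-403 - 568) - 2*45/(32 + 45 - 1*42) = (91*(-8) + 865)*(-971) - 2*45/(32 + 45 - 42) = (-728 + 865)*(-971) - 2*45/35 = 137*(-971) - 2*45*1/35 = -133027 - 18/7 = -931207/7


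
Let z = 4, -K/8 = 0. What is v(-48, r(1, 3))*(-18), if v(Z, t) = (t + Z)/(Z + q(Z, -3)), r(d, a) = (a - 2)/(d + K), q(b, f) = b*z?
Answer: -141/40 ≈ -3.5250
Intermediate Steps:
K = 0 (K = -8*0 = 0)
q(b, f) = 4*b (q(b, f) = b*4 = 4*b)
r(d, a) = (-2 + a)/d (r(d, a) = (a - 2)/(d + 0) = (-2 + a)/d)
v(Z, t) = (Z + t)/(5*Z) (v(Z, t) = (t + Z)/(Z + 4*Z) = (Z + t)/((5*Z)) = (Z + t)*(1/(5*Z)) = (Z + t)/(5*Z))
v(-48, r(1, 3))*(-18) = ((⅕)*(-48 + (-2 + 3)/1)/(-48))*(-18) = ((⅕)*(-1/48)*(-48 + 1*1))*(-18) = ((⅕)*(-1/48)*(-48 + 1))*(-18) = ((⅕)*(-1/48)*(-47))*(-18) = (47/240)*(-18) = -141/40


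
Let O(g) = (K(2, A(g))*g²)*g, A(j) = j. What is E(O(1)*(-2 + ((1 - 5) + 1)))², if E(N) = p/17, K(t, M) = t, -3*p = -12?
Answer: 16/289 ≈ 0.055363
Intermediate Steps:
p = 4 (p = -⅓*(-12) = 4)
O(g) = 2*g³ (O(g) = (2*g²)*g = 2*g³)
E(N) = 4/17
E(O(1)*(-2 + ((1 - 5) + 1)))² = (4/17)² = 16/289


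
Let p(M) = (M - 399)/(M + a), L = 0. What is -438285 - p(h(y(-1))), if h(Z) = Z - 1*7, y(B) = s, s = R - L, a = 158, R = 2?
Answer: -67057201/153 ≈ -4.3828e+5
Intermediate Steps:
s = 2 (s = 2 - 1*0 = 2 + 0 = 2)
y(B) = 2
h(Z) = -7 + Z (h(Z) = Z - 7 = -7 + Z)
p(M) = (-399 + M)/(158 + M) (p(M) = (M - 399)/(M + 158) = (-399 + M)/(158 + M))
-438285 - p(h(y(-1))) = -438285 - (-399 + (-7 + 2))/(158 + (-7 + 2)) = -438285 - (-399 - 5)/(158 - 5) = -438285 - (-404)/153 = -438285 - 1*(-404/153) = -438285 + 404/153 = -67057201/153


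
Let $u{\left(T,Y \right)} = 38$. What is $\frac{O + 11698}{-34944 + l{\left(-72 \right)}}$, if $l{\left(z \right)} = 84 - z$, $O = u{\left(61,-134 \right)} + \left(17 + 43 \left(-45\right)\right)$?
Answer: $- \frac{4909}{17394} \approx -0.28222$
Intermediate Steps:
$O = -1880$ ($O = 38 + \left(17 + 43 \left(-45\right)\right) = 38 + \left(17 - 1935\right) = 38 - 1918 = -1880$)
$\frac{O + 11698}{-34944 + l{\left(-72 \right)}} = \frac{-1880 + 11698}{-34944 + \left(84 - -72\right)} = \frac{9818}{-34944 + \left(84 + 72\right)} = \frac{9818}{-34944 + 156} = \frac{9818}{-34788} = 9818 \left(- \frac{1}{34788}\right) = - \frac{4909}{17394}$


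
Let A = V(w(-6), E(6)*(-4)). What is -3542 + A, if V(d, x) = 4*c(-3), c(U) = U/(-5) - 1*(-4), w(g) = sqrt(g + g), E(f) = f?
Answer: -17618/5 ≈ -3523.6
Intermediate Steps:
w(g) = sqrt(2)*sqrt(g) (w(g) = sqrt(2*g) = sqrt(2)*sqrt(g))
c(U) = 4 - U/5 (c(U) = U*(-1/5) + 4 = -U/5 + 4 = 4 - U/5)
V(d, x) = 92/5 (V(d, x) = 4*(4 - 1/5*(-3)) = 4*(4 + 3/5) = 4*(23/5) = 92/5)
A = 92/5 ≈ 18.400
-3542 + A = -3542 + 92/5 = -17618/5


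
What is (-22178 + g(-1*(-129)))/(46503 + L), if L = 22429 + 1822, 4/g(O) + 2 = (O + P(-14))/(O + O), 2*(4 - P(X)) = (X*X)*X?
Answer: -255035/813671 ≈ -0.31344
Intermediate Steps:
P(X) = 4 - X**3/2 (P(X) = 4 - X*X*X/2 = 4 - X**2*X/2 = 4 - X**3/2)
g(O) = 4/(-2 + (1376 + O)/(2*O)) (g(O) = 4/(-2 + (O + (4 - 1/2*(-14)**3))/(O + O)) = 4/(-2 + (O + (4 - 1/2*(-2744)))/((2*O))) = 4/(-2 + (O + (4 + 1372))*(1/(2*O))) = 4/(-2 + (O + 1376)*(1/(2*O))) = 4/(-2 + (1376 + O)*(1/(2*O))) = 4/(-2 + (1376 + O)/(2*O)))
L = 24251
(-22178 + g(-1*(-129)))/(46503 + L) = (-22178 - 8*(-1*(-129))/(-1376 + 3*(-1*(-129))))/(46503 + 24251) = (-22178 - 8*129/(-1376 + 3*129))/70754 = (-22178 - 8*129/(-1376 + 387))*(1/70754) = (-22178 - 8*129/(-989))*(1/70754) = (-22178 - 8*129*(-1/989))*(1/70754) = (-22178 + 24/23)*(1/70754) = -510070/23*1/70754 = -255035/813671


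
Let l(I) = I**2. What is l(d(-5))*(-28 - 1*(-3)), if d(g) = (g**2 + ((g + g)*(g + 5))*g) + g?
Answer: -10000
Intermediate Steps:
d(g) = g + g**2 + 2*g**2*(5 + g) (d(g) = (g**2 + ((2*g)*(5 + g))*g) + g = (g**2 + (2*g*(5 + g))*g) + g = (g**2 + 2*g**2*(5 + g)) + g = g + g**2 + 2*g**2*(5 + g))
l(d(-5))*(-28 - 1*(-3)) = (-5*(1 + 2*(-5)**2 + 11*(-5)))**2*(-28 - 1*(-3)) = (-5*(1 + 2*25 - 55))**2*(-28 + 3) = (-5*(1 + 50 - 55))**2*(-25) = (-5*(-4))**2*(-25) = 20**2*(-25) = 400*(-25) = -10000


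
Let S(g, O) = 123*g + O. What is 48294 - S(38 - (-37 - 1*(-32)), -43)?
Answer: 43048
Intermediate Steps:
S(g, O) = O + 123*g
48294 - S(38 - (-37 - 1*(-32)), -43) = 48294 - (-43 + 123*(38 - (-37 - 1*(-32)))) = 48294 - (-43 + 123*(38 - (-37 + 32))) = 48294 - (-43 + 123*(38 - 1*(-5))) = 48294 - (-43 + 123*(38 + 5)) = 48294 - (-43 + 123*43) = 48294 - (-43 + 5289) = 48294 - 1*5246 = 48294 - 5246 = 43048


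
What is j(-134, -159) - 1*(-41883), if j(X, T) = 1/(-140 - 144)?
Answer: 11894771/284 ≈ 41883.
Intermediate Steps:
j(X, T) = -1/284 (j(X, T) = 1/(-284) = -1/284)
j(-134, -159) - 1*(-41883) = -1/284 - 1*(-41883) = -1/284 + 41883 = 11894771/284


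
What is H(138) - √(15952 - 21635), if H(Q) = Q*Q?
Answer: 19044 - I*√5683 ≈ 19044.0 - 75.386*I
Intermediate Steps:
H(Q) = Q²
H(138) - √(15952 - 21635) = 138² - √(15952 - 21635) = 19044 - √(-5683) = 19044 - I*√5683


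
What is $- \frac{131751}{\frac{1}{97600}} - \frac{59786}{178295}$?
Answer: $- \frac{2292677147651786}{178295} \approx -1.2859 \cdot 10^{10}$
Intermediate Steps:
$- \frac{131751}{\frac{1}{97600}} - \frac{59786}{178295} = - 131751 \frac{1}{\frac{1}{97600}} - \frac{59786}{178295} = \left(-131751\right) 97600 - \frac{59786}{178295} = -12858897600 - \frac{59786}{178295} = - \frac{2292677147651786}{178295}$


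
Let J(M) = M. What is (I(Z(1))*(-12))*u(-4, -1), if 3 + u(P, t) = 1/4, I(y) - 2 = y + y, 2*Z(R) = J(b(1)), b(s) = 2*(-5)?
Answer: -264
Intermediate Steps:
b(s) = -10
Z(R) = -5 (Z(R) = (1/2)*(-10) = -5)
I(y) = 2 + 2*y (I(y) = 2 + (y + y) = 2 + 2*y)
u(P, t) = -11/4 (u(P, t) = -3 + 1/4 = -11/4)
(I(Z(1))*(-12))*u(-4, -1) = ((2 + 2*(-5))*(-12))*(-11/4) = ((2 - 10)*(-12))*(-11/4) = -8*(-12)*(-11/4) = 96*(-11/4) = -264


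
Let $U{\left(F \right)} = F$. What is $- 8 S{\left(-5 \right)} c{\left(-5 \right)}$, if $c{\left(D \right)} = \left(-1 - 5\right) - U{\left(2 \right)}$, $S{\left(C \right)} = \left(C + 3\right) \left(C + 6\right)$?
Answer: $-128$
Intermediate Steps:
$S{\left(C \right)} = \left(3 + C\right) \left(6 + C\right)$
$c{\left(D \right)} = -8$ ($c{\left(D \right)} = \left(-1 - 5\right) - 2 = -6 - 2 = -8$)
$- 8 S{\left(-5 \right)} c{\left(-5 \right)} = - 8 \left(18 + \left(-5\right)^{2} + 9 \left(-5\right)\right) \left(-8\right) = - 8 \left(18 + 25 - 45\right) \left(-8\right) = \left(-8\right) \left(-2\right) \left(-8\right) = 16 \left(-8\right) = -128$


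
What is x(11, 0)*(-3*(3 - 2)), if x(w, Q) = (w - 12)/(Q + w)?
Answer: 3/11 ≈ 0.27273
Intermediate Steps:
x(w, Q) = (-12 + w)/(Q + w)
x(11, 0)*(-3*(3 - 2)) = ((-12 + 11)/(0 + 11))*(-3*(3 - 2)) = (-1/11)*(-3*1) = ((1/11)*(-1))*(-3) = -1/11*(-3) = 3/11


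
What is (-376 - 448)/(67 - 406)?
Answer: 824/339 ≈ 2.4307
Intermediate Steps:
(-376 - 448)/(67 - 406) = -824/(-339) = -824*(-1/339) = 824/339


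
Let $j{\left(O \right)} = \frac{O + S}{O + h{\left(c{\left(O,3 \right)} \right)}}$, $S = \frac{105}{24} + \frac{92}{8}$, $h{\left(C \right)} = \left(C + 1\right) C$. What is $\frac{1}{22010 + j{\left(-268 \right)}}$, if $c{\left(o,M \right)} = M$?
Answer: $\frac{2048}{45078497} \approx 4.5432 \cdot 10^{-5}$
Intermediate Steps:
$h{\left(C \right)} = C \left(1 + C\right)$ ($h{\left(C \right)} = \left(1 + C\right) C = C \left(1 + C\right)$)
$S = \frac{127}{8}$ ($S = 105 \cdot \frac{1}{24} + 92 \cdot \frac{1}{8} = \frac{35}{8} + \frac{23}{2} = \frac{127}{8} \approx 15.875$)
$j{\left(O \right)} = \frac{\frac{127}{8} + O}{12 + O}$ ($j{\left(O \right)} = \frac{O + \frac{127}{8}}{O + 3 \left(1 + 3\right)} = \frac{\frac{127}{8} + O}{O + 3 \cdot 4} = \frac{\frac{127}{8} + O}{O + 12} = \frac{\frac{127}{8} + O}{12 + O}$)
$\frac{1}{22010 + j{\left(-268 \right)}} = \frac{1}{22010 + \frac{\frac{127}{8} - 268}{12 - 268}} = \frac{1}{22010 + \frac{1}{-256} \left(- \frac{2017}{8}\right)} = \frac{1}{22010 - - \frac{2017}{2048}} = \frac{1}{22010 + \frac{2017}{2048}} = \frac{1}{\frac{45078497}{2048}} = \frac{2048}{45078497}$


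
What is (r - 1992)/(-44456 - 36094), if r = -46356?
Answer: 2686/4475 ≈ 0.60022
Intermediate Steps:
(r - 1992)/(-44456 - 36094) = (-46356 - 1992)/(-44456 - 36094) = -48348/(-80550) = -48348*(-1/80550) = 2686/4475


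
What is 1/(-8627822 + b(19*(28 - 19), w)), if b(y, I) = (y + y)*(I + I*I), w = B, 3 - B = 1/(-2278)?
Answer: -2594642/22375458192019 ≈ -1.1596e-7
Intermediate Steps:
B = 6835/2278 (B = 3 - 1/(-2278) = 3 - 1*(-1/2278) = 3 + 1/2278 = 6835/2278 ≈ 3.0004)
w = 6835/2278 ≈ 3.0004
b(y, I) = 2*y*(I + I²) (b(y, I) = (2*y)*(I + I²) = 2*y*(I + I²))
1/(-8627822 + b(19*(28 - 19), w)) = 1/(-8627822 + 2*(6835/2278)*(19*(28 - 19))*(1 + 6835/2278)) = 1/(-8627822 + 2*(6835/2278)*(19*9)*(9113/2278)) = 1/(-8627822 + 2*(6835/2278)*171*(9113/2278)) = 1/(-8627822 + 10651137705/2594642) = 1/(-22375458192019/2594642) = -2594642/22375458192019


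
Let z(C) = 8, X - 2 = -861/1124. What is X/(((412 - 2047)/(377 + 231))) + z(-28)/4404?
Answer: -25688706/56204215 ≈ -0.45706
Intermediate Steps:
X = 1387/1124 (X = 2 - 861/1124 = 1387/1124 ≈ 1.2340)
X/(((412 - 2047)/(377 + 231))) + z(-28)/4404 = 1387/(1124*(((412 - 2047)/(377 + 231)))) + 8/4404 = 1387/(1124*((-1635/608))) + 8*(1/4404) = 1387/(1124*((-1635*1/608))) + 2/1101 = 1387/(1124*(-1635/608)) + 2/1101 = (1387/1124)*(-608/1635) + 2/1101 = -210824/459435 + 2/1101 = -25688706/56204215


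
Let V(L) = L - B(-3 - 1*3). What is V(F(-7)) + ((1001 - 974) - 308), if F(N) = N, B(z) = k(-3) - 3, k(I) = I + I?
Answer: -279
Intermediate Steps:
k(I) = 2*I
B(z) = -9 (B(z) = 2*(-3) - 3 = -6 - 3 = -9)
V(L) = 9 + L (V(L) = L - 1*(-9) = L + 9 = 9 + L)
V(F(-7)) + ((1001 - 974) - 308) = (9 - 7) + ((1001 - 974) - 308) = 2 + (27 - 308) = 2 - 281 = -279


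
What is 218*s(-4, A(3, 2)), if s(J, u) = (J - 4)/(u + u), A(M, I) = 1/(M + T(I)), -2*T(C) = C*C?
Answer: -872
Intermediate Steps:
T(C) = -C²/2 (T(C) = -C*C/2 = -C²/2)
A(M, I) = 1/(M - I²/2)
s(J, u) = (-4 + J)/(2*u) (s(J, u) = (-4 + J)/((2*u)) = (-4 + J)*(1/(2*u)) = (-4 + J)/(2*u))
218*s(-4, A(3, 2)) = 218*((-4 - 4)/(2*((-2/(2² - 2*3))))) = 218*((½)*(-8)/(-2/(4 - 6))) = 218*((½)*(-8)/(-2/(-2))) = 218*((½)*(-8)/(-2*(-½))) = 218*((½)*(-8)/1) = 218*((½)*1*(-8)) = 218*(-4) = -872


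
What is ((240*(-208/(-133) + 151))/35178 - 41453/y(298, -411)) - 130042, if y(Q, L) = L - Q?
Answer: -71862551057415/552863311 ≈ -1.2998e+5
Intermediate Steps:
((240*(-208/(-133) + 151))/35178 - 41453/y(298, -411)) - 130042 = ((240*(-208/(-133) + 151))/35178 - 41453/(-411 - 1*298)) - 130042 = ((240*(-208*(-1/133) + 151))*(1/35178) - 41453/(-411 - 298)) - 130042 = ((240*(208/133 + 151))*(1/35178) - 41453/(-709)) - 130042 = ((240*(20291/133))*(1/35178) - 41453*(-1/709)) - 130042 = ((4869840/133)*(1/35178) + 41453/709) - 130042 = (811640/779779 + 41453/709) - 130042 = 32899631647/552863311 - 130042 = -71862551057415/552863311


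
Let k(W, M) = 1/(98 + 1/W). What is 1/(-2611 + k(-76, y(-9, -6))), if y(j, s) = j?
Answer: -7447/19444041 ≈ -0.00038300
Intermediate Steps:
1/(-2611 + k(-76, y(-9, -6))) = 1/(-2611 - 76/(1 + 98*(-76))) = 1/(-2611 - 76/(1 - 7448)) = 1/(-2611 - 76/(-7447)) = 1/(-2611 - 76*(-1/7447)) = 1/(-2611 + 76/7447) = 1/(-19444041/7447) = -7447/19444041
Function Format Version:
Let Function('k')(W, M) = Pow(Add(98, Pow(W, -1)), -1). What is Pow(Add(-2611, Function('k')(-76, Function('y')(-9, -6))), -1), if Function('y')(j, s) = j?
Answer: Rational(-7447, 19444041) ≈ -0.00038300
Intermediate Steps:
Pow(Add(-2611, Function('k')(-76, Function('y')(-9, -6))), -1) = Pow(Add(-2611, Mul(-76, Pow(Add(1, Mul(98, -76)), -1))), -1) = Pow(Add(-2611, Mul(-76, Pow(Add(1, -7448), -1))), -1) = Pow(Add(-2611, Mul(-76, Pow(-7447, -1))), -1) = Pow(Add(-2611, Mul(-76, Rational(-1, 7447))), -1) = Pow(Add(-2611, Rational(76, 7447)), -1) = Pow(Rational(-19444041, 7447), -1) = Rational(-7447, 19444041)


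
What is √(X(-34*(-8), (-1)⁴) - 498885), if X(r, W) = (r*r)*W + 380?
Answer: 9*I*√5241 ≈ 651.55*I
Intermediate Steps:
X(r, W) = 380 + W*r² (X(r, W) = r²*W + 380 = W*r² + 380 = 380 + W*r²)
√(X(-34*(-8), (-1)⁴) - 498885) = √((380 + (-1)⁴*(-34*(-8))²) - 498885) = √((380 + 1*272²) - 498885) = √((380 + 1*73984) - 498885) = √((380 + 73984) - 498885) = √(74364 - 498885) = √(-424521) = 9*I*√5241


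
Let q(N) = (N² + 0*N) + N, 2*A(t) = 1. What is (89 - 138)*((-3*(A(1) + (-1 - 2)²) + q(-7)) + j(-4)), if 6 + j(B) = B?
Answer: -343/2 ≈ -171.50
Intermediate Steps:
j(B) = -6 + B
A(t) = ½ (A(t) = (½)*1 = ½)
q(N) = N + N² (q(N) = (N² + 0) + N = N² + N = N + N²)
(89 - 138)*((-3*(A(1) + (-1 - 2)²) + q(-7)) + j(-4)) = (89 - 138)*((-3*(½ + (-1 - 2)²) - 7*(1 - 7)) + (-6 - 4)) = -49*((-3*(½ + (-3)²) - 7*(-6)) - 10) = -49*((-3*(½ + 9) + 42) - 10) = -49*((-3*19/2 + 42) - 10) = -49*((-57/2 + 42) - 10) = -49*(27/2 - 10) = -49*7/2 = -343/2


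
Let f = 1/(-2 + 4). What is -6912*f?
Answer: -3456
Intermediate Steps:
f = 1/2 ≈ 0.50000
-6912*f = -6912*1/2 = -3456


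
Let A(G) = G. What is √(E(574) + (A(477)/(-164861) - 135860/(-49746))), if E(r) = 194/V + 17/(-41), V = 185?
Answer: √1934900137900639286677410/758608715805 ≈ 1.8336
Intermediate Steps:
E(r) = 4809/7585 (E(r) = 194/185 + 17/(-41) = 194*(1/185) + 17*(-1/41) = 194/185 - 17/41 = 4809/7585)
√(E(574) + (A(477)/(-164861) - 135860/(-49746))) = √(4809/7585 + (477/(-164861) - 135860/(-49746))) = √(4809/7585 + (477*(-1/164861) - 135860*(-1/49746))) = √(4809/7585 + (-477/164861 + 67930/24873)) = √(4809/7585 + 11187143309/4100587653) = √(2550590439562/758608715805) = √1934900137900639286677410/758608715805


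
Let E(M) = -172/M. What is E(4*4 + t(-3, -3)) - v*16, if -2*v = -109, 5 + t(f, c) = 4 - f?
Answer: -7934/9 ≈ -881.56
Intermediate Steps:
t(f, c) = -1 - f (t(f, c) = -5 + (4 - f) = -1 - f)
v = 109/2 (v = -1/2*(-109) = 109/2 ≈ 54.500)
E(4*4 + t(-3, -3)) - v*16 = -172/(4*4 + (-1 - 1*(-3))) - 109*16/2 = -172/(16 + (-1 + 3)) - 1*872 = -172/(16 + 2) - 872 = -172/18 - 872 = -172*1/18 - 872 = -86/9 - 872 = -7934/9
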